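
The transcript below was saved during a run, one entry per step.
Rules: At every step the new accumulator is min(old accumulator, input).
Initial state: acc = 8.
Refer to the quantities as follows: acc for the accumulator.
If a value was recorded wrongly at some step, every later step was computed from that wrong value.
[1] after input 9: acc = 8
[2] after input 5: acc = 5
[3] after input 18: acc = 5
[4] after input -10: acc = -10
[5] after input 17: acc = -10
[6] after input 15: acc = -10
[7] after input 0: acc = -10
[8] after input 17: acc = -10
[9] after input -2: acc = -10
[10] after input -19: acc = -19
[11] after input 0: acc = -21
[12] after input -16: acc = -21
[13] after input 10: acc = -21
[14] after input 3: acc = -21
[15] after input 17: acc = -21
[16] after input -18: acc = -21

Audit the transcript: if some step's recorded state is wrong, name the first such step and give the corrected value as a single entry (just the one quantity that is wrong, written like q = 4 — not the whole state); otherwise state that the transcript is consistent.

step 11, acc = -19

Step 1: acc = min(8, 9) = 8 — exactly as logged.
Step 2: acc = min(8, 5) = 5 — verified.
Step 3: acc = min(5, 18) = 5 — no discrepancy.
Step 4: acc = min(5, -10) = -10 — confirmed correct.
Step 5: acc = min(-10, 17) = -10 — confirmed correct.
Step 6: acc = min(-10, 15) = -10 — consistent with the transcript.
Step 7: acc = min(-10, 0) = -10 — in agreement.
Step 8: acc = min(-10, 17) = -10 — verified.
Step 9: acc = min(-10, -2) = -10 — consistent with the transcript.
Step 10: acc = min(-10, -19) = -19 — in agreement.
Step 11: acc = min(-19, 0) = -19 — this is not what the transcript shows.
The earliest wrong entry is at step 11: it should read acc = -19.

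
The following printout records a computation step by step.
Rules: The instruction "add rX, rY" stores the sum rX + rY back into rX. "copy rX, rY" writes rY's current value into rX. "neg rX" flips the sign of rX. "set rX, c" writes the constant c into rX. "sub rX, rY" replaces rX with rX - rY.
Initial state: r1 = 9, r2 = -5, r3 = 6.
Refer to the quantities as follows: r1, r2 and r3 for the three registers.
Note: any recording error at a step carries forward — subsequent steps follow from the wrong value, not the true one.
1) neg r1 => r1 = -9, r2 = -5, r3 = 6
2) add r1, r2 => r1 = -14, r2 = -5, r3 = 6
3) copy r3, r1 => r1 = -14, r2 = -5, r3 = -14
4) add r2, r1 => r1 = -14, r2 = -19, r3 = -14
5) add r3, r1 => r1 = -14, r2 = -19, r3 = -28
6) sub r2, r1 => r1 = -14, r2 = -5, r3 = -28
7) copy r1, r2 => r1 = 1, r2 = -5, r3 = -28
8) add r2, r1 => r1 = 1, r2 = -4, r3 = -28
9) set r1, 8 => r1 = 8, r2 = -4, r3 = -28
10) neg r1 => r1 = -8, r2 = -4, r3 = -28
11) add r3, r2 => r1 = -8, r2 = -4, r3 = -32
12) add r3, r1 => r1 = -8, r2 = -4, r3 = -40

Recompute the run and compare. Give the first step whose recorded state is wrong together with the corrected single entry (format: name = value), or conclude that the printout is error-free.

Recomputing the run from the initial state:
step 1: r1 = -9, r2 = -5, r3 = 6
step 2: r1 = -14, r2 = -5, r3 = 6
step 3: r1 = -14, r2 = -5, r3 = -14
step 4: r1 = -14, r2 = -19, r3 = -14
step 5: r1 = -14, r2 = -19, r3 = -28
step 6: r1 = -14, r2 = -5, r3 = -28
step 7: r1 = -5, r2 = -5, r3 = -28
step 8: r1 = -5, r2 = -10, r3 = -28
step 9: r1 = 8, r2 = -10, r3 = -28
step 10: r1 = -8, r2 = -10, r3 = -28
step 11: r1 = -8, r2 = -10, r3 = -38
step 12: r1 = -8, r2 = -10, r3 = -46
The first disagreement with the printout is at step 7, where the value should be r1 = -5.

step 7, r1 = -5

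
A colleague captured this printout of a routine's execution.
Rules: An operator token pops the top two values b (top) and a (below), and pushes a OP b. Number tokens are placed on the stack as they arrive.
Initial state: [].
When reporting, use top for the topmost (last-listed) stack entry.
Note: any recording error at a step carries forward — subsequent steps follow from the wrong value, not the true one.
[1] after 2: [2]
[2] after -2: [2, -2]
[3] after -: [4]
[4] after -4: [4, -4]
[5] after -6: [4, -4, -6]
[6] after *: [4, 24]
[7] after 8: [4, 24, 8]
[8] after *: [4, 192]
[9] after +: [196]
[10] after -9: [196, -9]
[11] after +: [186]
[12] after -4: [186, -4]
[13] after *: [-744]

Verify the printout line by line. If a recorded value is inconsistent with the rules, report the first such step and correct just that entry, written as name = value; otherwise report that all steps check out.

step 11, top = 187

step 1: push 2: top = 2 -> in agreement
step 2: push -2: top = -2 -> consistent with the printout
step 3: 2 - -2 = 4 -> no discrepancy
step 4: push -4: top = -4 -> matches
step 5: push -6: top = -6 -> no discrepancy
step 6: -4 * -6 = 24 -> same as recorded
step 7: push 8: top = 8 -> checks out
step 8: 24 * 8 = 192 -> exactly as logged
step 9: 4 + 192 = 196 -> verified
step 10: push -9: top = -9 -> agrees with the printout
step 11: 196 + -9 = 187 -> a discrepancy with the printout
First deviation found at step 11; the corrected entry is top = 187.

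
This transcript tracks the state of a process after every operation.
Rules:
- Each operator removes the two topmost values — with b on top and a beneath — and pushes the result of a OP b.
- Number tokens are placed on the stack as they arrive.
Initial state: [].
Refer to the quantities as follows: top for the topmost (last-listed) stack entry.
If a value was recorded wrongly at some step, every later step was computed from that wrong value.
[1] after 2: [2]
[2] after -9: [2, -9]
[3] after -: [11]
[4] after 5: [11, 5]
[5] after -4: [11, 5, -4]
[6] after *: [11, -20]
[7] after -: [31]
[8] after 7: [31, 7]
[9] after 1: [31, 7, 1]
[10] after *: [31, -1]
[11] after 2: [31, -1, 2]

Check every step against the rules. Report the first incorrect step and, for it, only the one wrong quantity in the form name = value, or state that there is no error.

step 10, top = 7

step 1: push 2: top = 2 -> no discrepancy
step 2: push -9: top = -9 -> in agreement
step 3: 2 - -9 = 11 -> matches
step 4: push 5: top = 5 -> same as recorded
step 5: push -4: top = -4 -> exactly as logged
step 6: 5 * -4 = -20 -> confirmed correct
step 7: 11 - -20 = 31 -> checks out
step 8: push 7: top = 7 -> same as recorded
step 9: push 1: top = 1 -> in agreement
step 10: 7 * 1 = 7 -> the recorded entry deviates here
First incorrect step: 10; the correct value is top = 7.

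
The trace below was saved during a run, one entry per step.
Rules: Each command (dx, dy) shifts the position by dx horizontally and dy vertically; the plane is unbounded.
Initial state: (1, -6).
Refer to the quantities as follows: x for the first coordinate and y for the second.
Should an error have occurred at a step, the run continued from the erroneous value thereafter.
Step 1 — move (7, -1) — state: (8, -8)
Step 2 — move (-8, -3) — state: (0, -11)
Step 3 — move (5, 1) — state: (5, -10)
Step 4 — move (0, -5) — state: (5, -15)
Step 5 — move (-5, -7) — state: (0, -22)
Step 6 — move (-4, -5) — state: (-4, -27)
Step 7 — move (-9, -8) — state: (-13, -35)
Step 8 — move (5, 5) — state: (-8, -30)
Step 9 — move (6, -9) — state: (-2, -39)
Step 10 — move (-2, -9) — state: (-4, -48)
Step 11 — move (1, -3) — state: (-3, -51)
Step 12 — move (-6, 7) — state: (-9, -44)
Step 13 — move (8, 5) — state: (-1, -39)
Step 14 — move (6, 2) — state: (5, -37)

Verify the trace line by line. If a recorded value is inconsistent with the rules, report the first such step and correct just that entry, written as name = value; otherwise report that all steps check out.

step 1: x = 1 + (7) = 8, y = -6 + (-1) = -7 -> the recorded entry deviates here
Conclusion: step 1 carries the first error; the entry should be y = -7.

step 1, y = -7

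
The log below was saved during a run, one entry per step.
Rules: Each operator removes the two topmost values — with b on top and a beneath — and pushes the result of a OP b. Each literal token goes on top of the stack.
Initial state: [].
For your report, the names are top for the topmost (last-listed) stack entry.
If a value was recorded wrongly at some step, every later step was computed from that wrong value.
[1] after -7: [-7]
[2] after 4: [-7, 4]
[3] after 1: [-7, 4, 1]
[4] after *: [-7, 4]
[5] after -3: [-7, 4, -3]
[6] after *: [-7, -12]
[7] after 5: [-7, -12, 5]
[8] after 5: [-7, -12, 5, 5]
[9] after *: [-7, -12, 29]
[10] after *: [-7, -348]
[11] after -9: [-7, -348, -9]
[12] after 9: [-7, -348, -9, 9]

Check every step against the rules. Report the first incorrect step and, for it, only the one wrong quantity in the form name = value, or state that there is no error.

step 9, top = 25

Recomputing the run from the initial state:
step 1: [-7]
step 2: [-7, 4]
step 3: [-7, 4, 1]
step 4: [-7, 4]
step 5: [-7, 4, -3]
step 6: [-7, -12]
step 7: [-7, -12, 5]
step 8: [-7, -12, 5, 5]
step 9: [-7, -12, 25]
step 10: [-7, -300]
step 11: [-7, -300, -9]
step 12: [-7, -300, -9, 9]
The first disagreement with the log is at step 9, where the value should be top = 25.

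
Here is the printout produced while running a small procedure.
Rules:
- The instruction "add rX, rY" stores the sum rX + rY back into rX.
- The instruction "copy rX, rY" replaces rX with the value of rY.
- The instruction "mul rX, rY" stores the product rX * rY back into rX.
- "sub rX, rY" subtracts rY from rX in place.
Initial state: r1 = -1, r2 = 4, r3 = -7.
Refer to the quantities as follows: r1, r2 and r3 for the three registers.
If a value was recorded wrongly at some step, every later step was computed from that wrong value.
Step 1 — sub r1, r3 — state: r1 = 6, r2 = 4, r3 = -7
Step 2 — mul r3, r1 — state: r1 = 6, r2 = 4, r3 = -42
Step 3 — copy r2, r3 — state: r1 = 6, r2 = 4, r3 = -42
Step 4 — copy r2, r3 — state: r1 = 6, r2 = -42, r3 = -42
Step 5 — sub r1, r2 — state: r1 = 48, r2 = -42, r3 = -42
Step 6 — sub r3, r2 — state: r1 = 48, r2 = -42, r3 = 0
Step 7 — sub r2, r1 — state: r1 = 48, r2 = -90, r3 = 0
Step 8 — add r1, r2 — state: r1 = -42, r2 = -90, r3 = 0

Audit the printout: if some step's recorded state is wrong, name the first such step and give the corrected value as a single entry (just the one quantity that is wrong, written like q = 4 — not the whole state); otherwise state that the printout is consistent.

step 1: r1 = -1 - -7 = 6 -> agrees with the printout
step 2: r3 = -7 * 6 = -42 -> no discrepancy
step 3: r2 = -42 -> not what was recorded
Conclusion: step 3 carries the first error; the entry should be r2 = -42.

step 3, r2 = -42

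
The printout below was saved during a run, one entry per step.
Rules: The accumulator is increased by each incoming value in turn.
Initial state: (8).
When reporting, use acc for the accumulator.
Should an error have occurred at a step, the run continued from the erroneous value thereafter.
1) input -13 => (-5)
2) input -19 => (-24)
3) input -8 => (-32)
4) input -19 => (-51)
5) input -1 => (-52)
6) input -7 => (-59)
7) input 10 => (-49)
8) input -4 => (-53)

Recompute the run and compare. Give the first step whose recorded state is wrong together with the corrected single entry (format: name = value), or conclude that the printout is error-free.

no error

Step 1: acc = 8 + -13 = -5 — same as recorded.
Step 2: acc = -5 + -19 = -24 — confirmed correct.
Step 3: acc = -24 + -8 = -32 — consistent with the printout.
Step 4: acc = -32 + -19 = -51 — exactly as logged.
Step 5: acc = -51 + -1 = -52 — agrees with the printout.
Step 6: acc = -52 + -7 = -59 — agrees with the printout.
Step 7: acc = -59 + 10 = -49 — in agreement.
Step 8: acc = -49 + -4 = -53 — in agreement.
The whole run recomputes cleanly — no discrepancies.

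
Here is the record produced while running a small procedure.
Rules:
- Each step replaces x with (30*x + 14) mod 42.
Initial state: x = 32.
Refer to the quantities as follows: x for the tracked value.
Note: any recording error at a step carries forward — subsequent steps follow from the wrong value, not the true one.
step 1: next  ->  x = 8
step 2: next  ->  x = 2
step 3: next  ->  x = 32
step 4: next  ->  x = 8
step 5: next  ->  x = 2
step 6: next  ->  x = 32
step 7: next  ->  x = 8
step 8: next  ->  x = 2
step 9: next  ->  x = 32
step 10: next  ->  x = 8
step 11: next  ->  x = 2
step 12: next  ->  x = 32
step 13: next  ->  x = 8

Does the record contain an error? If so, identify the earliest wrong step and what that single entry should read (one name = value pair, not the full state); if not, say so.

no error

step 1: x = (30*32 + 14) mod 42 = 8 -> same as recorded
step 2: x = (30*8 + 14) mod 42 = 2 -> in agreement
step 3: x = (30*2 + 14) mod 42 = 32 -> agrees with the record
step 4: x = (30*32 + 14) mod 42 = 8 -> checks out
step 5: x = (30*8 + 14) mod 42 = 2 -> exactly as logged
step 6: x = (30*2 + 14) mod 42 = 32 -> same as recorded
step 7: x = (30*32 + 14) mod 42 = 8 -> consistent with the record
step 8: x = (30*8 + 14) mod 42 = 2 -> verified
step 9: x = (30*2 + 14) mod 42 = 32 -> consistent with the record
step 10: x = (30*32 + 14) mod 42 = 8 -> in agreement
step 11: x = (30*8 + 14) mod 42 = 2 -> agrees with the record
step 12: x = (30*2 + 14) mod 42 = 32 -> no discrepancy
step 13: x = (30*32 + 14) mod 42 = 8 -> verified
All steps check out; nothing to correct.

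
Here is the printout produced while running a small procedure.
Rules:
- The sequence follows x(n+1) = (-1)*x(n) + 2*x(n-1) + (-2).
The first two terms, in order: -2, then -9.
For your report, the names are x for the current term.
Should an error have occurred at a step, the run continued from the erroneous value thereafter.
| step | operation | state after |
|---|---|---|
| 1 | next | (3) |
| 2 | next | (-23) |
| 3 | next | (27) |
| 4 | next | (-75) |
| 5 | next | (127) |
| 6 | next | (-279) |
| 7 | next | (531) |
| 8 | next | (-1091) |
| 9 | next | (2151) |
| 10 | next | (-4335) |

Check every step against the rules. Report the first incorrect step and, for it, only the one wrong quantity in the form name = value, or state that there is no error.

no error

Step 1: x = -1*(-9) + (2)*(-2) + (-2) = 3 — consistent with the printout.
Step 2: x = -1*(3) + (2)*(-9) + (-2) = -23 — no discrepancy.
Step 3: x = -1*(-23) + (2)*(3) + (-2) = 27 — same as recorded.
Step 4: x = -1*(27) + (2)*(-23) + (-2) = -75 — consistent with the printout.
Step 5: x = -1*(-75) + (2)*(27) + (-2) = 127 — agrees with the printout.
Step 6: x = -1*(127) + (2)*(-75) + (-2) = -279 — agrees with the printout.
Step 7: x = -1*(-279) + (2)*(127) + (-2) = 531 — confirmed correct.
Step 8: x = -1*(531) + (2)*(-279) + (-2) = -1091 — no discrepancy.
Step 9: x = -1*(-1091) + (2)*(531) + (-2) = 2151 — verified.
Step 10: x = -1*(2151) + (2)*(-1091) + (-2) = -4335 — checks out.
Every step is consistent.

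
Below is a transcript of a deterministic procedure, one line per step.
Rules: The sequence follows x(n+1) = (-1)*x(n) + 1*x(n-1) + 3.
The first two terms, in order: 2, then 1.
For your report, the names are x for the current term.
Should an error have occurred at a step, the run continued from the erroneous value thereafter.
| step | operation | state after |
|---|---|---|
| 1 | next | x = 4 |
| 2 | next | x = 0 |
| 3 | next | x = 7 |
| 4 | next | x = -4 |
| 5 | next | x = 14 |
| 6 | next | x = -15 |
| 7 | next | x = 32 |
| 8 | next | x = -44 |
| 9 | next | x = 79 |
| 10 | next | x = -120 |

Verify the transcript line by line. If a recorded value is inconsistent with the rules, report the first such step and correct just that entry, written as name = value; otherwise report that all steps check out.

1. x = -1*(1) + (1)*(2) + (3) = 4 (same as recorded)
2. x = -1*(4) + (1)*(1) + (3) = 0 (no discrepancy)
3. x = -1*(0) + (1)*(4) + (3) = 7 (verified)
4. x = -1*(7) + (1)*(0) + (3) = -4 (no discrepancy)
5. x = -1*(-4) + (1)*(7) + (3) = 14 (in agreement)
6. x = -1*(14) + (1)*(-4) + (3) = -15 (exactly as logged)
7. x = -1*(-15) + (1)*(14) + (3) = 32 (exactly as logged)
8. x = -1*(32) + (1)*(-15) + (3) = -44 (exactly as logged)
9. x = -1*(-44) + (1)*(32) + (3) = 79 (same as recorded)
10. x = -1*(79) + (1)*(-44) + (3) = -120 (checks out)
The whole run recomputes cleanly — no discrepancies.

no error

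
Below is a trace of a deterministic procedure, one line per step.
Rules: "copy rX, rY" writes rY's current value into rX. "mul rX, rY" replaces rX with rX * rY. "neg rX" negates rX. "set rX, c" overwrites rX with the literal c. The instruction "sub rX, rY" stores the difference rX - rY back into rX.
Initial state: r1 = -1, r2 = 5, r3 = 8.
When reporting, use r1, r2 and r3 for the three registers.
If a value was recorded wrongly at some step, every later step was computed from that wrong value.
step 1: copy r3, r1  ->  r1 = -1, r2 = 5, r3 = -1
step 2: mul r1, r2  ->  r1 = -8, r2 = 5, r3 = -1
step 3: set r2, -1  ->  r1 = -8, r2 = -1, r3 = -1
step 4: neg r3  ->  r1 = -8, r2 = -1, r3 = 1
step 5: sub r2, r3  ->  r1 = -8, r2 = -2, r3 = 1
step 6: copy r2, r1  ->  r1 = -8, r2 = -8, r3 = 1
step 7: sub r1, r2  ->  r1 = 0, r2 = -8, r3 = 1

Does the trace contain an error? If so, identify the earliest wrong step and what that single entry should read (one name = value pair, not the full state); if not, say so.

step 2, r1 = -5

step 1: r3 = -1 -> checks out
step 2: r1 = -1 * 5 = -5 -> the trace disagrees here
Conclusion: step 2 carries the first error; the entry should be r1 = -5.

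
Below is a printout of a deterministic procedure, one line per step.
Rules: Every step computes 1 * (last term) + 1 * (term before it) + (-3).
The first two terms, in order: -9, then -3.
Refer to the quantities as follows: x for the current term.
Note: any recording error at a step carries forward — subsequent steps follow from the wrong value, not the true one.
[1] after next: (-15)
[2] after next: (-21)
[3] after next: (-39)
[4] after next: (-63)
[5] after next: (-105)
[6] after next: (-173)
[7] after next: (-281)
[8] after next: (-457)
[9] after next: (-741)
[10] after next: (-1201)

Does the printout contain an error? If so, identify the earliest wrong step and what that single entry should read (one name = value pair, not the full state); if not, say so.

step 6, x = -171

step 1: x = 1*(-3) + (1)*(-9) + (-3) = -15 -> exactly as logged
step 2: x = 1*(-15) + (1)*(-3) + (-3) = -21 -> confirmed correct
step 3: x = 1*(-21) + (1)*(-15) + (-3) = -39 -> agrees with the printout
step 4: x = 1*(-39) + (1)*(-21) + (-3) = -63 -> no discrepancy
step 5: x = 1*(-63) + (1)*(-39) + (-3) = -105 -> confirmed correct
step 6: x = 1*(-105) + (1)*(-63) + (-3) = -171 -> a discrepancy with the printout
First incorrect step: 6; the correct value is x = -171.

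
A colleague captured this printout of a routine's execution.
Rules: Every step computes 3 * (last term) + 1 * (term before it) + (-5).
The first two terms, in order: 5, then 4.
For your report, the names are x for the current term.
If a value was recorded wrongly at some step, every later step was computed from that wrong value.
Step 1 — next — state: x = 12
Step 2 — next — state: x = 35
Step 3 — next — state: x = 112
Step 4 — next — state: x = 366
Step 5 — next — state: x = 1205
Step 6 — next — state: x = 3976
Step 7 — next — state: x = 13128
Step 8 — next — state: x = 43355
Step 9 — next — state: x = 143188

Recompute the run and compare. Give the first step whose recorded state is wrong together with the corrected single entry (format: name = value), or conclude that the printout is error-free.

no error

step 1: x = 3*(4) + (1)*(5) + (-5) = 12 -> in agreement
step 2: x = 3*(12) + (1)*(4) + (-5) = 35 -> exactly as logged
step 3: x = 3*(35) + (1)*(12) + (-5) = 112 -> same as recorded
step 4: x = 3*(112) + (1)*(35) + (-5) = 366 -> exactly as logged
step 5: x = 3*(366) + (1)*(112) + (-5) = 1205 -> consistent with the printout
step 6: x = 3*(1205) + (1)*(366) + (-5) = 3976 -> same as recorded
step 7: x = 3*(3976) + (1)*(1205) + (-5) = 13128 -> no discrepancy
step 8: x = 3*(13128) + (1)*(3976) + (-5) = 43355 -> checks out
step 9: x = 3*(43355) + (1)*(13128) + (-5) = 143188 -> checks out
All entries verified; no error found.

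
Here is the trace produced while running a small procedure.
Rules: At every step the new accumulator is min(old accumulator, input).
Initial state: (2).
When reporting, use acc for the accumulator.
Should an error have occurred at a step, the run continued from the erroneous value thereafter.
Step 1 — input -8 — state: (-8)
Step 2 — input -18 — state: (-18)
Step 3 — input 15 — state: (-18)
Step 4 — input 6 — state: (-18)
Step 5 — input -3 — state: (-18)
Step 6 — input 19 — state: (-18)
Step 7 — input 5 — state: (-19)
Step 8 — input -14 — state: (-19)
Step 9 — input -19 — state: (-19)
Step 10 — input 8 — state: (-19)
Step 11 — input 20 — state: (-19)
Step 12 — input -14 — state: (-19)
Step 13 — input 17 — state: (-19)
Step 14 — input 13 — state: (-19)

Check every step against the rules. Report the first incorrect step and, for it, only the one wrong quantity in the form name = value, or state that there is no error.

1. acc = min(2, -8) = -8 (no discrepancy)
2. acc = min(-8, -18) = -18 (no discrepancy)
3. acc = min(-18, 15) = -18 (exactly as logged)
4. acc = min(-18, 6) = -18 (consistent with the trace)
5. acc = min(-18, -3) = -18 (checks out)
6. acc = min(-18, 19) = -18 (consistent with the trace)
7. acc = min(-18, 5) = -18 (the trace has a different value)
First deviation found at step 7; the corrected entry is acc = -18.

step 7, acc = -18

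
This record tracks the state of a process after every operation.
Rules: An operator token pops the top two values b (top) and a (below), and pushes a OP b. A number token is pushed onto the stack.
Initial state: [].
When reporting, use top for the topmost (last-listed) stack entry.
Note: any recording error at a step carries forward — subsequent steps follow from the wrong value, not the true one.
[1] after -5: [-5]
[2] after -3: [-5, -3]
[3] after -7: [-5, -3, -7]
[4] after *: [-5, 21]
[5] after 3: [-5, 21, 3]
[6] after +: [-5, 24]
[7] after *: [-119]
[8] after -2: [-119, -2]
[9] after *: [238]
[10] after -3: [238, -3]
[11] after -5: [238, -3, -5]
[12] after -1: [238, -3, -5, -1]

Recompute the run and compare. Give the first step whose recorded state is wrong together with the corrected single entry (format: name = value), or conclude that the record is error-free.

Recomputing the run from the initial state:
step 1: [-5]
step 2: [-5, -3]
step 3: [-5, -3, -7]
step 4: [-5, 21]
step 5: [-5, 21, 3]
step 6: [-5, 24]
step 7: [-120]
step 8: [-120, -2]
step 9: [240]
step 10: [240, -3]
step 11: [240, -3, -5]
step 12: [240, -3, -5, -1]
The first disagreement with the record is at step 7, where the value should be top = -120.

step 7, top = -120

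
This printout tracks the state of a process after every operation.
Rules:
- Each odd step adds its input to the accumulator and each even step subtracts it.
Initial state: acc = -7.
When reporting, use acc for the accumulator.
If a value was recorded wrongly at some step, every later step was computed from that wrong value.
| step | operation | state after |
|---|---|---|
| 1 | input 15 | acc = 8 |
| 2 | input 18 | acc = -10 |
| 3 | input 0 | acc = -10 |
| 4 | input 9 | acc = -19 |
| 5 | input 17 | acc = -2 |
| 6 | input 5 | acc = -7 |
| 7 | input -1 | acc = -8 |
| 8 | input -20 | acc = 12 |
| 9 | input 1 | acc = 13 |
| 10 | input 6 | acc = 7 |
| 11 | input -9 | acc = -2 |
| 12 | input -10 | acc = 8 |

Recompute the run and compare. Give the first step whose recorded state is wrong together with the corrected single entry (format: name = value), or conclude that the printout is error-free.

1. acc = -7 + 15 = 8 (consistent with the printout)
2. acc = 8 - 18 = -10 (no discrepancy)
3. acc = -10 + 0 = -10 (confirmed correct)
4. acc = -10 - 9 = -19 (same as recorded)
5. acc = -19 + 17 = -2 (no discrepancy)
6. acc = -2 - 5 = -7 (same as recorded)
7. acc = -7 + -1 = -8 (in agreement)
8. acc = -8 - -20 = 12 (consistent with the printout)
9. acc = 12 + 1 = 13 (verified)
10. acc = 13 - 6 = 7 (in agreement)
11. acc = 7 + -9 = -2 (same as recorded)
12. acc = -2 - -10 = 8 (agrees with the printout)
Every step is consistent.

no error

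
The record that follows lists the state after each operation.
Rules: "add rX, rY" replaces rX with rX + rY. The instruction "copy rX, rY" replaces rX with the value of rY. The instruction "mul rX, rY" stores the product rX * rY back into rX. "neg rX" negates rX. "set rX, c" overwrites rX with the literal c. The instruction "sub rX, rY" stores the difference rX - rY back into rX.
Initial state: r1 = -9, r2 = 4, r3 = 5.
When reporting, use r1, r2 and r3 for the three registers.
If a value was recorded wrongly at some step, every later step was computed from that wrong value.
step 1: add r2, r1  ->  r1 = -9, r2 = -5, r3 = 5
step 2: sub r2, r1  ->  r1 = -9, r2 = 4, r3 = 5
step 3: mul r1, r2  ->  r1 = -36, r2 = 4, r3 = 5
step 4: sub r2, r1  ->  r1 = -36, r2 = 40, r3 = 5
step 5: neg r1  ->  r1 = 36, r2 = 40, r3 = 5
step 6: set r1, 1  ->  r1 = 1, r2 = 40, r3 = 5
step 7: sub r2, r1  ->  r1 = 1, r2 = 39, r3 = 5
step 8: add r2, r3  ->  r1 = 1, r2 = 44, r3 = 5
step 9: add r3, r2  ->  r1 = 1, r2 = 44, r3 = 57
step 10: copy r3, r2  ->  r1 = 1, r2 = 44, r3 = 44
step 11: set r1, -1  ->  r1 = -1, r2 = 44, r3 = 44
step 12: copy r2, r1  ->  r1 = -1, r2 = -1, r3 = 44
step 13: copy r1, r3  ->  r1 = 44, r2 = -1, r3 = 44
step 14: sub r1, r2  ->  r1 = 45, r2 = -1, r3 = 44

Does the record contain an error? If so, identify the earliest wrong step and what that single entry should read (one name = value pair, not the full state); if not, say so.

Recomputing the run from the initial state:
step 1: r1 = -9, r2 = -5, r3 = 5
step 2: r1 = -9, r2 = 4, r3 = 5
step 3: r1 = -36, r2 = 4, r3 = 5
step 4: r1 = -36, r2 = 40, r3 = 5
step 5: r1 = 36, r2 = 40, r3 = 5
step 6: r1 = 1, r2 = 40, r3 = 5
step 7: r1 = 1, r2 = 39, r3 = 5
step 8: r1 = 1, r2 = 44, r3 = 5
step 9: r1 = 1, r2 = 44, r3 = 49
step 10: r1 = 1, r2 = 44, r3 = 44
step 11: r1 = -1, r2 = 44, r3 = 44
step 12: r1 = -1, r2 = -1, r3 = 44
step 13: r1 = 44, r2 = -1, r3 = 44
step 14: r1 = 45, r2 = -1, r3 = 44
The first disagreement with the record is at step 9, where the value should be r3 = 49.

step 9, r3 = 49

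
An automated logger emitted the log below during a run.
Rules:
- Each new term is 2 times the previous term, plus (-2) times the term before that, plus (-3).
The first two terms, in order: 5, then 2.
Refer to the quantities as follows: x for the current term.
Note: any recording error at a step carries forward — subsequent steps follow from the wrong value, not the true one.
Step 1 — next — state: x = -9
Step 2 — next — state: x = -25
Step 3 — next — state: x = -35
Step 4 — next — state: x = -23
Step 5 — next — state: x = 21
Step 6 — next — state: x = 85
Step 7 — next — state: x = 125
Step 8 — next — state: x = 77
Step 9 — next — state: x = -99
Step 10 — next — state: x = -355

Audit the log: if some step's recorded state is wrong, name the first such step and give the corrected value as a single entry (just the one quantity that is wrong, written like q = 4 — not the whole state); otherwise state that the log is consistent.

Recomputing the run from the initial state:
step 1: x = -9
step 2: x = -25
step 3: x = -35
step 4: x = -23
step 5: x = 21
step 6: x = 85
step 7: x = 125
step 8: x = 77
step 9: x = -99
step 10: x = -355
This matches the log at every step.

no error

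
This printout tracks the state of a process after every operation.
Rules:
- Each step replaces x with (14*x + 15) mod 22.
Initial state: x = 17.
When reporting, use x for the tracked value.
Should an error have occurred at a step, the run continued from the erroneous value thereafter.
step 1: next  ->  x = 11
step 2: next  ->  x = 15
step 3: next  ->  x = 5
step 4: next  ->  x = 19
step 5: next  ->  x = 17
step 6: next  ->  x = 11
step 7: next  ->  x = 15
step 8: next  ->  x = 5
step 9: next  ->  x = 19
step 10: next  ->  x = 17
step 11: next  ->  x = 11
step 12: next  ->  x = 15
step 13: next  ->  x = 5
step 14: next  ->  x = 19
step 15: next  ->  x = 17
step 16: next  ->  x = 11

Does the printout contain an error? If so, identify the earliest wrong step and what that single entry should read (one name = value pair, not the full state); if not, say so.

step 1: x = (14*17 + 15) mod 22 = 11 -> consistent with the printout
step 2: x = (14*11 + 15) mod 22 = 15 -> same as recorded
step 3: x = (14*15 + 15) mod 22 = 5 -> exactly as logged
step 4: x = (14*5 + 15) mod 22 = 19 -> verified
step 5: x = (14*19 + 15) mod 22 = 17 -> verified
step 6: x = (14*17 + 15) mod 22 = 11 -> no discrepancy
step 7: x = (14*11 + 15) mod 22 = 15 -> same as recorded
step 8: x = (14*15 + 15) mod 22 = 5 -> checks out
step 9: x = (14*5 + 15) mod 22 = 19 -> verified
step 10: x = (14*19 + 15) mod 22 = 17 -> confirmed correct
step 11: x = (14*17 + 15) mod 22 = 11 -> confirmed correct
step 12: x = (14*11 + 15) mod 22 = 15 -> same as recorded
step 13: x = (14*15 + 15) mod 22 = 5 -> agrees with the printout
step 14: x = (14*5 + 15) mod 22 = 19 -> no discrepancy
step 15: x = (14*19 + 15) mod 22 = 17 -> consistent with the printout
step 16: x = (14*17 + 15) mod 22 = 11 -> same as recorded
All steps check out; nothing to correct.

no error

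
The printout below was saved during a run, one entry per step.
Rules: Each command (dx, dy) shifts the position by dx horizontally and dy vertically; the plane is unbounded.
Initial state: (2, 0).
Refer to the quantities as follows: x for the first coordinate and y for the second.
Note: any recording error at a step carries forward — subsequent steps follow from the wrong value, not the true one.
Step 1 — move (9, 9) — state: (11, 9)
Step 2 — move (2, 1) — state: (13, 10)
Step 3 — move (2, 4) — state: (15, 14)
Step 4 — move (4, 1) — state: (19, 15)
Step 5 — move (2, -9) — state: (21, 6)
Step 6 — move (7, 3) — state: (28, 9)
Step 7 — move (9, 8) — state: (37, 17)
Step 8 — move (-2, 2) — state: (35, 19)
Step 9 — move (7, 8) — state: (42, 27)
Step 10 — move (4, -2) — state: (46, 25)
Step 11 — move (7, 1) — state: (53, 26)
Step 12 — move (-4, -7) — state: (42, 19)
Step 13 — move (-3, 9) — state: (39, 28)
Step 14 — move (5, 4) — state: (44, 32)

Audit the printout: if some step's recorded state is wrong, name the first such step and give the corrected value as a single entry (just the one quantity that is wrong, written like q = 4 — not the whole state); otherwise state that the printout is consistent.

step 12, x = 49

1. x = 2 + (9) = 11, y = 0 + (9) = 9 (checks out)
2. x = 11 + (2) = 13, y = 9 + (1) = 10 (same as recorded)
3. x = 13 + (2) = 15, y = 10 + (4) = 14 (in agreement)
4. x = 15 + (4) = 19, y = 14 + (1) = 15 (checks out)
5. x = 19 + (2) = 21, y = 15 + (-9) = 6 (matches)
6. x = 21 + (7) = 28, y = 6 + (3) = 9 (same as recorded)
7. x = 28 + (9) = 37, y = 9 + (8) = 17 (agrees with the printout)
8. x = 37 + (-2) = 35, y = 17 + (2) = 19 (consistent with the printout)
9. x = 35 + (7) = 42, y = 19 + (8) = 27 (confirmed correct)
10. x = 42 + (4) = 46, y = 27 + (-2) = 25 (consistent with the printout)
11. x = 46 + (7) = 53, y = 25 + (1) = 26 (confirmed correct)
12. x = 53 + (-4) = 49, y = 26 + (-7) = 19 (the entry is off here)
The earliest wrong entry is at step 12: it should read x = 49.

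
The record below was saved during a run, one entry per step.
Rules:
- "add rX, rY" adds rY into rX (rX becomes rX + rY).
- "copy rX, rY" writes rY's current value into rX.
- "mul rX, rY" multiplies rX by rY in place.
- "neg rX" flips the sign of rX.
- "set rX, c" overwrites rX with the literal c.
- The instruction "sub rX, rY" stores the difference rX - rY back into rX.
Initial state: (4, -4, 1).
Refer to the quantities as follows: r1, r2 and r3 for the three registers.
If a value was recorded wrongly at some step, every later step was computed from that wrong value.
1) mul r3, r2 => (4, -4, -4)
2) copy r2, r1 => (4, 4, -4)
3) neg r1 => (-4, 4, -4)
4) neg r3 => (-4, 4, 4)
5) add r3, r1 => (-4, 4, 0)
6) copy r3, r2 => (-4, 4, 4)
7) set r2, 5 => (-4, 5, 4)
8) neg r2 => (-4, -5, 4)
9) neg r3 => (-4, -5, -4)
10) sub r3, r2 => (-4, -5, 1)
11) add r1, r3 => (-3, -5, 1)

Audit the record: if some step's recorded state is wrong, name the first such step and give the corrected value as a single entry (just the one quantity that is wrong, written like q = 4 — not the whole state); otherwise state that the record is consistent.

no error

1. r3 = 1 * -4 = -4 (confirmed correct)
2. r2 = 4 (confirmed correct)
3. r1 = -(4) = -4 (checks out)
4. r3 = -(-4) = 4 (exactly as logged)
5. r3 = 4 + -4 = 0 (checks out)
6. r3 = 4 (no discrepancy)
7. r2 = 5 (checks out)
8. r2 = -(5) = -5 (agrees with the record)
9. r3 = -(4) = -4 (in agreement)
10. r3 = -4 - -5 = 1 (confirmed correct)
11. r1 = -4 + 1 = -3 (consistent with the record)
Every step is consistent.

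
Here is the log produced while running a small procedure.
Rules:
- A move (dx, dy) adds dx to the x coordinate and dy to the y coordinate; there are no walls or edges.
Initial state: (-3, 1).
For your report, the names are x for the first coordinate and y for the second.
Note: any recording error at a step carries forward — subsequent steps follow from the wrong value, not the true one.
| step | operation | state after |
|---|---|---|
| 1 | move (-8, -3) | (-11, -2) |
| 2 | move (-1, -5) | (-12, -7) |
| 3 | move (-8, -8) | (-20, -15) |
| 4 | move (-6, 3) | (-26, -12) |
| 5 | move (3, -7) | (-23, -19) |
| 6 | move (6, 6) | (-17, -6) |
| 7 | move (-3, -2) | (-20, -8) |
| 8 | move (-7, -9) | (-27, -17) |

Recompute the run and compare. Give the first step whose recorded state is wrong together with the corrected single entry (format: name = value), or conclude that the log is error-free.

Step 1: x = -3 + (-8) = -11, y = 1 + (-3) = -2 — exactly as logged.
Step 2: x = -11 + (-1) = -12, y = -2 + (-5) = -7 — exactly as logged.
Step 3: x = -12 + (-8) = -20, y = -7 + (-8) = -15 — confirmed correct.
Step 4: x = -20 + (-6) = -26, y = -15 + (3) = -12 — matches.
Step 5: x = -26 + (3) = -23, y = -12 + (-7) = -19 — no discrepancy.
Step 6: x = -23 + (6) = -17, y = -19 + (6) = -13 — the log disagrees here.
First deviation found at step 6; the corrected entry is y = -13.

step 6, y = -13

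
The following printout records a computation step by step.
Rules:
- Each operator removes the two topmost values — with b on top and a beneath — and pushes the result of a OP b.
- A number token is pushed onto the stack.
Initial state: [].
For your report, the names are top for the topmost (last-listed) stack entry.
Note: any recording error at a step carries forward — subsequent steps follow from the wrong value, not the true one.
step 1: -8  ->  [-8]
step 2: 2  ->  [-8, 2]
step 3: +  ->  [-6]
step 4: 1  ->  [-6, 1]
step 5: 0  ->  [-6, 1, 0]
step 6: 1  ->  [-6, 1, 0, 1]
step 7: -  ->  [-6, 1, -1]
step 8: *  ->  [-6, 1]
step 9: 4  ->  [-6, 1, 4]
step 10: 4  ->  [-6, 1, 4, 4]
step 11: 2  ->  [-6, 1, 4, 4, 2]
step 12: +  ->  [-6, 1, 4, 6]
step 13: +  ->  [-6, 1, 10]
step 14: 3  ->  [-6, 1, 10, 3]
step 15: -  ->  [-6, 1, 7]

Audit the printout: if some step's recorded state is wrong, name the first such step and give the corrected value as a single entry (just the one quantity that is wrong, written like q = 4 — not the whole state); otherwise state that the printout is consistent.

Recomputing the run from the initial state:
step 1: [-8]
step 2: [-8, 2]
step 3: [-6]
step 4: [-6, 1]
step 5: [-6, 1, 0]
step 6: [-6, 1, 0, 1]
step 7: [-6, 1, -1]
step 8: [-6, -1]
step 9: [-6, -1, 4]
step 10: [-6, -1, 4, 4]
step 11: [-6, -1, 4, 4, 2]
step 12: [-6, -1, 4, 6]
step 13: [-6, -1, 10]
step 14: [-6, -1, 10, 3]
step 15: [-6, -1, 7]
The first disagreement with the printout is at step 8, where the value should be top = -1.

step 8, top = -1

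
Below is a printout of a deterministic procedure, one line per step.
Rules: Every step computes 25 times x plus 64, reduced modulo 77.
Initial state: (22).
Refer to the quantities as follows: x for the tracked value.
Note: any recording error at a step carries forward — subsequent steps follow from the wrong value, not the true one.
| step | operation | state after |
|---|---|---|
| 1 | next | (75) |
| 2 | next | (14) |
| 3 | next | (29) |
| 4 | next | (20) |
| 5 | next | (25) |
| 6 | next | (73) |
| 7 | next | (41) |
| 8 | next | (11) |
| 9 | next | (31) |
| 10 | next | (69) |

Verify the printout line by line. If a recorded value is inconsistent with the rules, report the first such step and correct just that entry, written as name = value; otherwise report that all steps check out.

step 4, x = 19

Recomputing the run from the initial state:
step 1: x = 75
step 2: x = 14
step 3: x = 29
step 4: x = 19
step 5: x = 0
step 6: x = 64
step 7: x = 47
step 8: x = 7
step 9: x = 8
step 10: x = 33
The first disagreement with the printout is at step 4, where the value should be x = 19.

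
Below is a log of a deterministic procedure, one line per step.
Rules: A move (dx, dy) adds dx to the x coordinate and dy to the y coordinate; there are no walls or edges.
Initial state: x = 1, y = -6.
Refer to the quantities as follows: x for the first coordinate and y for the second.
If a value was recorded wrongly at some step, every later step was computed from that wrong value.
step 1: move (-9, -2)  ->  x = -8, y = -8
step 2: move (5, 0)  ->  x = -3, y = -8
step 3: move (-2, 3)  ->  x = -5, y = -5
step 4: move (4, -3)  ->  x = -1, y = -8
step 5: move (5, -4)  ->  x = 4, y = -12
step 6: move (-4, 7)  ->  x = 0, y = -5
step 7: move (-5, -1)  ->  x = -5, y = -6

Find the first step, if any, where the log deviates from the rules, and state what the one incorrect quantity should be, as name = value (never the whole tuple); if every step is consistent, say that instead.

no error

Recomputing the run from the initial state:
step 1: x = -8, y = -8
step 2: x = -3, y = -8
step 3: x = -5, y = -5
step 4: x = -1, y = -8
step 5: x = 4, y = -12
step 6: x = 0, y = -5
step 7: x = -5, y = -6
This matches the log at every step.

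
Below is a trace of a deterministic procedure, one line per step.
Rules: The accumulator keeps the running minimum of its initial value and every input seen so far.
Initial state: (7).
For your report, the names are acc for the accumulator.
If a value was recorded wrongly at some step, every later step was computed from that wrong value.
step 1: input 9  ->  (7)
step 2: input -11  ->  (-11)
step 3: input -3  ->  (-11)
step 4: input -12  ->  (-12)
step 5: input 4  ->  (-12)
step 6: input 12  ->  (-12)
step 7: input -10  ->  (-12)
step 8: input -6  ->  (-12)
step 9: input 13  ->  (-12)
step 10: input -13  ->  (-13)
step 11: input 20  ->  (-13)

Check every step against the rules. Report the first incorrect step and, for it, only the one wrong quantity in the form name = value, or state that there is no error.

Recomputing the run from the initial state:
step 1: acc = 7
step 2: acc = -11
step 3: acc = -11
step 4: acc = -12
step 5: acc = -12
step 6: acc = -12
step 7: acc = -12
step 8: acc = -12
step 9: acc = -12
step 10: acc = -13
step 11: acc = -13
This matches the trace at every step.

no error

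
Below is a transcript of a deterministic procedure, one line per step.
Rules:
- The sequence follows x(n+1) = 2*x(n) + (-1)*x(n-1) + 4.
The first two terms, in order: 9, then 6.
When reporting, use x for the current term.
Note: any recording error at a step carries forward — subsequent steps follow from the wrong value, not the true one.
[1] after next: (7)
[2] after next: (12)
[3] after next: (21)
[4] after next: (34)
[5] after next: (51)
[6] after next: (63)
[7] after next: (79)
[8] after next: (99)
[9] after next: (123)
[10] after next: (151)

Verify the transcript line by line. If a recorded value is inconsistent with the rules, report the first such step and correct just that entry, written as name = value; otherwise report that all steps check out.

step 1: x = 2*(6) + (-1)*(9) + (4) = 7 -> consistent with the transcript
step 2: x = 2*(7) + (-1)*(6) + (4) = 12 -> exactly as logged
step 3: x = 2*(12) + (-1)*(7) + (4) = 21 -> exactly as logged
step 4: x = 2*(21) + (-1)*(12) + (4) = 34 -> consistent with the transcript
step 5: x = 2*(34) + (-1)*(21) + (4) = 51 -> checks out
step 6: x = 2*(51) + (-1)*(34) + (4) = 72 -> first mismatch against the transcript
The earliest wrong entry is at step 6: it should read x = 72.

step 6, x = 72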